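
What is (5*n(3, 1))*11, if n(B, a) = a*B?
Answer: 165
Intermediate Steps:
n(B, a) = B*a
(5*n(3, 1))*11 = (5*(3*1))*11 = (5*3)*11 = 15*11 = 165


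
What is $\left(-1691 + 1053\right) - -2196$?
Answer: $1558$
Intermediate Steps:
$\left(-1691 + 1053\right) - -2196 = -638 + 2196 = 1558$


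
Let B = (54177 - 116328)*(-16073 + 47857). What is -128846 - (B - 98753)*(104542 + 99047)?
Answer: 402191318796847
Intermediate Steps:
B = -1975407384 (B = -62151*31784 = -1975407384)
-128846 - (B - 98753)*(104542 + 99047) = -128846 - (-1975407384 - 98753)*(104542 + 99047) = -128846 - (-1975506137)*203589 = -128846 - 1*(-402191318925693) = -128846 + 402191318925693 = 402191318796847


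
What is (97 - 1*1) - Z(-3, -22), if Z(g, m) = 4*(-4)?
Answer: 112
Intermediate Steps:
Z(g, m) = -16
(97 - 1*1) - Z(-3, -22) = (97 - 1*1) - 1*(-16) = (97 - 1) + 16 = 96 + 16 = 112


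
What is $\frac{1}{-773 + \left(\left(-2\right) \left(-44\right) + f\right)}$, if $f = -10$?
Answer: $- \frac{1}{695} \approx -0.0014388$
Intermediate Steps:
$\frac{1}{-773 + \left(\left(-2\right) \left(-44\right) + f\right)} = \frac{1}{-773 - -78} = \frac{1}{-773 + \left(88 - 10\right)} = \frac{1}{-773 + 78} = \frac{1}{-695} = - \frac{1}{695}$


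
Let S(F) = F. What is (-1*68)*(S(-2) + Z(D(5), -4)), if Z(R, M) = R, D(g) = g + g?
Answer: -544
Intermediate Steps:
D(g) = 2*g
(-1*68)*(S(-2) + Z(D(5), -4)) = (-1*68)*(-2 + 2*5) = -68*(-2 + 10) = -68*8 = -544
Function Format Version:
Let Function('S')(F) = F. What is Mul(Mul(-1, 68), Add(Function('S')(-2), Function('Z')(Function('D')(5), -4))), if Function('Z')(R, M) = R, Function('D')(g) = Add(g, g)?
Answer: -544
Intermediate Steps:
Function('D')(g) = Mul(2, g)
Mul(Mul(-1, 68), Add(Function('S')(-2), Function('Z')(Function('D')(5), -4))) = Mul(Mul(-1, 68), Add(-2, Mul(2, 5))) = Mul(-68, Add(-2, 10)) = Mul(-68, 8) = -544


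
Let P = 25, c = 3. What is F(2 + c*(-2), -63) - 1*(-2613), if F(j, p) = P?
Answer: 2638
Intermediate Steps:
F(j, p) = 25
F(2 + c*(-2), -63) - 1*(-2613) = 25 - 1*(-2613) = 25 + 2613 = 2638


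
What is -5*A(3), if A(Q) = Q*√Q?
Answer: -15*√3 ≈ -25.981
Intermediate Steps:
A(Q) = Q^(3/2)
-5*A(3) = -15*√3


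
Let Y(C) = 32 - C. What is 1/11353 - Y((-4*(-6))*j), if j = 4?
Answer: 726593/11353 ≈ 64.000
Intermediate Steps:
1/11353 - Y((-4*(-6))*j) = 1/11353 - (32 - (-4*(-6))*4) = 1/11353 - (32 - 24*4) = 1/11353 - (32 - 1*96) = 1/11353 - (32 - 96) = 1/11353 - 1*(-64) = 1/11353 + 64 = 726593/11353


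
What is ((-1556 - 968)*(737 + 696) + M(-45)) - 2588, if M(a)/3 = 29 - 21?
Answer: -3619456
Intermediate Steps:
M(a) = 24 (M(a) = 3*(29 - 21) = 3*8 = 24)
((-1556 - 968)*(737 + 696) + M(-45)) - 2588 = ((-1556 - 968)*(737 + 696) + 24) - 2588 = (-2524*1433 + 24) - 2588 = (-3616892 + 24) - 2588 = -3616868 - 2588 = -3619456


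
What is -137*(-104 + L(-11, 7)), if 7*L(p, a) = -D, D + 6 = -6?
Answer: 98092/7 ≈ 14013.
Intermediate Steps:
D = -12 (D = -6 - 6 = -12)
L(p, a) = 12/7 (L(p, a) = (-1*(-12))/7 = (⅐)*12 = 12/7)
-137*(-104 + L(-11, 7)) = -137*(-104 + 12/7) = -137*(-716/7) = 98092/7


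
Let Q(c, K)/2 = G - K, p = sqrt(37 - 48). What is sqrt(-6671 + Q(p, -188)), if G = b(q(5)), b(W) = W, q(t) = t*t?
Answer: I*sqrt(6245) ≈ 79.025*I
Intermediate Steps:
q(t) = t**2
p = I*sqrt(11) (p = sqrt(-11) = I*sqrt(11) ≈ 3.3166*I)
G = 25 (G = 5**2 = 25)
Q(c, K) = 50 - 2*K (Q(c, K) = 2*(25 - K) = 50 - 2*K)
sqrt(-6671 + Q(p, -188)) = sqrt(-6671 + (50 - 2*(-188))) = sqrt(-6671 + (50 + 376)) = sqrt(-6671 + 426) = sqrt(-6245) = I*sqrt(6245)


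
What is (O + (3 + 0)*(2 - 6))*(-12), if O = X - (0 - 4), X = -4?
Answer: 144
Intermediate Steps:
O = 0 (O = -4 - (0 - 4) = -4 - 1*(-4) = -4 + 4 = 0)
(O + (3 + 0)*(2 - 6))*(-12) = (0 + (3 + 0)*(2 - 6))*(-12) = (0 + 3*(-4))*(-12) = (0 - 12)*(-12) = -12*(-12) = 144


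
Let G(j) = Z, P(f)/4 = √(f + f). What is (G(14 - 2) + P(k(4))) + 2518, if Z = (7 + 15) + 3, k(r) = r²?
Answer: 2543 + 16*√2 ≈ 2565.6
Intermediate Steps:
P(f) = 4*√2*√f (P(f) = 4*√(f + f) = 4*√(2*f) = 4*(√2*√f) = 4*√2*√f)
Z = 25 (Z = 22 + 3 = 25)
G(j) = 25
(G(14 - 2) + P(k(4))) + 2518 = (25 + 4*√2*√(4²)) + 2518 = (25 + 4*√2*√16) + 2518 = (25 + 4*√2*4) + 2518 = (25 + 16*√2) + 2518 = 2543 + 16*√2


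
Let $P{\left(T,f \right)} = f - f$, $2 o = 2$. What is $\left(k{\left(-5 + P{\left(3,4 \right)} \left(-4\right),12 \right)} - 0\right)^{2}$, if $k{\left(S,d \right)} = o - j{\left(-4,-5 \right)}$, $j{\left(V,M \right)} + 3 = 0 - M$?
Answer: $1$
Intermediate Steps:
$o = 1$ ($o = \frac{1}{2} \cdot 2 = 1$)
$P{\left(T,f \right)} = 0$
$j{\left(V,M \right)} = -3 - M$ ($j{\left(V,M \right)} = -3 + \left(0 - M\right) = -3 - M$)
$k{\left(S,d \right)} = -1$ ($k{\left(S,d \right)} = 1 - \left(-3 - -5\right) = 1 - \left(-3 + 5\right) = 1 - 2 = -1$)
$\left(k{\left(-5 + P{\left(3,4 \right)} \left(-4\right),12 \right)} - 0\right)^{2} = \left(-1 - 0\right)^{2} = \left(-1 + 0\right)^{2} = \left(-1\right)^{2} = 1$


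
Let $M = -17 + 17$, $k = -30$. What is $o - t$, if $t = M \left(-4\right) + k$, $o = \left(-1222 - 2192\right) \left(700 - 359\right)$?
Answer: $-1164144$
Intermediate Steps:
$M = 0$
$o = -1164174$ ($o = \left(-3414\right) 341 = -1164174$)
$t = -30$ ($t = 0 \left(-4\right) - 30 = 0 - 30 = -30$)
$o - t = -1164174 - -30 = -1164174 + 30 = -1164144$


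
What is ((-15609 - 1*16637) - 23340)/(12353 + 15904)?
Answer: -55586/28257 ≈ -1.9672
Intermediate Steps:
((-15609 - 1*16637) - 23340)/(12353 + 15904) = ((-15609 - 16637) - 23340)/28257 = (-32246 - 23340)*(1/28257) = -55586*1/28257 = -55586/28257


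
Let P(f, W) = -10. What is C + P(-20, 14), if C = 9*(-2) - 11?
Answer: -39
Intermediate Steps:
C = -29 (C = -18 - 11 = -29)
C + P(-20, 14) = -29 - 10 = -39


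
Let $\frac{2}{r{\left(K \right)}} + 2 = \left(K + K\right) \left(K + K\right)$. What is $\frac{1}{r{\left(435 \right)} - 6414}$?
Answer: $- \frac{378449}{2427371885} \approx -0.00015591$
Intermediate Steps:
$r{\left(K \right)} = \frac{2}{-2 + 4 K^{2}}$ ($r{\left(K \right)} = \frac{2}{-2 + \left(K + K\right) \left(K + K\right)} = \frac{2}{-2 + 2 K 2 K} = \frac{2}{-2 + 4 K^{2}}$)
$\frac{1}{r{\left(435 \right)} - 6414} = \frac{1}{\frac{1}{-1 + 2 \cdot 435^{2}} - 6414} = \frac{1}{\frac{1}{-1 + 2 \cdot 189225} - 6414} = \frac{1}{\frac{1}{-1 + 378450} - 6414} = \frac{1}{\frac{1}{378449} - 6414} = \frac{1}{- \frac{2427371885}{378449}} = - \frac{378449}{2427371885}$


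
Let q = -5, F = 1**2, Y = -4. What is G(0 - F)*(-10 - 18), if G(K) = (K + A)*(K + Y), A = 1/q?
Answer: -168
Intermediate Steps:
F = 1
A = -1/5 (A = 1/(-5) = -1/5 ≈ -0.20000)
G(K) = (-4 + K)*(-1/5 + K) (G(K) = (K - 1/5)*(K - 4) = (-1/5 + K)*(-4 + K) = (-4 + K)*(-1/5 + K))
G(0 - F)*(-10 - 18) = (4/5 + (0 - 1*1)**2 - 21*(0 - 1*1)/5)*(-10 - 18) = (4/5 + (0 - 1)**2 - 21*(0 - 1)/5)*(-28) = (4/5 + (-1)**2 - 21/5*(-1))*(-28) = (4/5 + 1 + 21/5)*(-28) = 6*(-28) = -168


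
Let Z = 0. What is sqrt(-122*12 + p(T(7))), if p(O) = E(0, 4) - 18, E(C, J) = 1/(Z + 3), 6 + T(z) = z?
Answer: I*sqrt(13335)/3 ≈ 38.492*I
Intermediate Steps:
T(z) = -6 + z
E(C, J) = 1/3 (E(C, J) = 1/(0 + 3) = 1/3)
p(O) = -53/3 (p(O) = 1/3 - 18 = -53/3)
sqrt(-122*12 + p(T(7))) = sqrt(-122*12 - 53/3) = sqrt(-1464 - 53/3) = sqrt(-4445/3) = I*sqrt(13335)/3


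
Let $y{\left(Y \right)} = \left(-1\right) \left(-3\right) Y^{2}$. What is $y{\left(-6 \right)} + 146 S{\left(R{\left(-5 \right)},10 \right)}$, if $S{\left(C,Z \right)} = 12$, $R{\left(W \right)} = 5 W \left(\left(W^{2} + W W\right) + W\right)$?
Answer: $1860$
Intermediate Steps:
$R{\left(W \right)} = 5 W \left(W + 2 W^{2}\right)$ ($R{\left(W \right)} = 5 W \left(\left(W^{2} + W^{2}\right) + W\right) = 5 W \left(2 W^{2} + W\right) = 5 W \left(W + 2 W^{2}\right)$)
$y{\left(Y \right)} = 3 Y^{2}$
$y{\left(-6 \right)} + 146 S{\left(R{\left(-5 \right)},10 \right)} = 3 \left(-6\right)^{2} + 146 \cdot 12 = 3 \cdot 36 + 1752 = 108 + 1752 = 1860$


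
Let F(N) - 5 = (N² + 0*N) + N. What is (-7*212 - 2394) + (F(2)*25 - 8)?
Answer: -3611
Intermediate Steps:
F(N) = 5 + N + N² (F(N) = 5 + ((N² + 0*N) + N) = 5 + ((N² + 0) + N) = 5 + (N² + N) = 5 + (N + N²) = 5 + N + N²)
(-7*212 - 2394) + (F(2)*25 - 8) = (-7*212 - 2394) + ((5 + 2 + 2²)*25 - 8) = (-1484 - 2394) + ((5 + 2 + 4)*25 - 8) = -3878 + (11*25 - 8) = -3878 + (275 - 8) = -3878 + 267 = -3611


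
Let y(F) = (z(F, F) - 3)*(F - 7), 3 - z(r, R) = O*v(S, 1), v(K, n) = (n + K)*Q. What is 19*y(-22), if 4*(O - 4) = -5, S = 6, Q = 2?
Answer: 42427/2 ≈ 21214.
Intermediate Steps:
v(K, n) = 2*K + 2*n (v(K, n) = (n + K)*2 = (K + n)*2 = 2*K + 2*n)
O = 11/4 (O = 4 + (1/4)*(-5) = 4 - 5/4 = 11/4 ≈ 2.7500)
z(r, R) = -71/2 (z(r, R) = 3 - 11*(2*6 + 2*1)/4 = 3 - 11*(12 + 2)/4 = 3 - 11*14/4 = 3 - 1*77/2 = 3 - 77/2 = -71/2)
y(F) = 539/2 - 77*F/2 (y(F) = (-71/2 - 3)*(F - 7) = -77*(-7 + F)/2 = 539/2 - 77*F/2)
19*y(-22) = 19*(539/2 - 77/2*(-22)) = 19*(539/2 + 847) = 19*(2233/2) = 42427/2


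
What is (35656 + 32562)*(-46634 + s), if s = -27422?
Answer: -5051952208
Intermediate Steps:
(35656 + 32562)*(-46634 + s) = (35656 + 32562)*(-46634 - 27422) = 68218*(-74056) = -5051952208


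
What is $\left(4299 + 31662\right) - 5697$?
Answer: $30264$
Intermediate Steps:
$\left(4299 + 31662\right) - 5697 = 35961 + \left(-13905 + 8208\right) = 35961 - 5697 = 30264$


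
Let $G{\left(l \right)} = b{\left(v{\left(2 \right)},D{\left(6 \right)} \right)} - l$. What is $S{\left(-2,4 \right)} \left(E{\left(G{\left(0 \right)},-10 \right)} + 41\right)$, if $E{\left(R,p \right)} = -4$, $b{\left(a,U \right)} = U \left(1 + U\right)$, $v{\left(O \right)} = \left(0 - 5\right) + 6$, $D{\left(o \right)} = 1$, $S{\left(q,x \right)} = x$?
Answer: $148$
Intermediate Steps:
$v{\left(O \right)} = 1$ ($v{\left(O \right)} = -5 + 6 = 1$)
$G{\left(l \right)} = 2 - l$ ($G{\left(l \right)} = 1 \left(1 + 1\right) - l = 1 \cdot 2 - l = 2 - l$)
$S{\left(-2,4 \right)} \left(E{\left(G{\left(0 \right)},-10 \right)} + 41\right) = 4 \left(-4 + 41\right) = 4 \cdot 37 = 148$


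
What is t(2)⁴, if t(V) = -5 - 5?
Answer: 10000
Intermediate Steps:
t(V) = -10
t(2)⁴ = (-10)⁴ = 10000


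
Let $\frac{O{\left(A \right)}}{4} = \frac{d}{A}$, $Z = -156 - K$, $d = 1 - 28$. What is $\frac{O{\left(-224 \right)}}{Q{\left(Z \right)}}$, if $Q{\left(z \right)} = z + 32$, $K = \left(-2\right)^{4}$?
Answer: $- \frac{27}{7840} \approx -0.0034439$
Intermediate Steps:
$d = -27$ ($d = 1 - 28 = -27$)
$K = 16$
$Z = -172$ ($Z = -156 - 16 = -172$)
$Q{\left(z \right)} = 32 + z$
$O{\left(A \right)} = - \frac{108}{A}$ ($O{\left(A \right)} = 4 \left(- \frac{27}{A}\right) = - \frac{108}{A}$)
$\frac{O{\left(-224 \right)}}{Q{\left(Z \right)}} = \frac{\left(-108\right) \frac{1}{-224}}{32 - 172} = \frac{\left(-108\right) \left(- \frac{1}{224}\right)}{-140} = \frac{27}{56} \left(- \frac{1}{140}\right) = - \frac{27}{7840}$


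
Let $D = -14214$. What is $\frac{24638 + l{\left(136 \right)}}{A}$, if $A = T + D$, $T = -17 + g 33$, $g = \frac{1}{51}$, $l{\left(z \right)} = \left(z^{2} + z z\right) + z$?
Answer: $- \frac{525011}{120958} \approx -4.3404$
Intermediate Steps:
$l{\left(z \right)} = z + 2 z^{2}$ ($l{\left(z \right)} = \left(z^{2} + z^{2}\right) + z = 2 z^{2} + z = z + 2 z^{2}$)
$g = \frac{1}{51} \approx 0.019608$
$T = - \frac{278}{17}$ ($T = -17 + \frac{1}{51} \cdot 33 = -17 + \frac{11}{17} = - \frac{278}{17} \approx -16.353$)
$A = - \frac{241916}{17}$ ($A = - \frac{278}{17} - 14214 = - \frac{241916}{17} \approx -14230.0$)
$\frac{24638 + l{\left(136 \right)}}{A} = \frac{24638 + 136 \left(1 + 2 \cdot 136\right)}{- \frac{241916}{17}} = \left(24638 + 136 \left(1 + 272\right)\right) \left(- \frac{17}{241916}\right) = \left(24638 + 136 \cdot 273\right) \left(- \frac{17}{241916}\right) = \left(24638 + 37128\right) \left(- \frac{17}{241916}\right) = 61766 \left(- \frac{17}{241916}\right) = - \frac{525011}{120958}$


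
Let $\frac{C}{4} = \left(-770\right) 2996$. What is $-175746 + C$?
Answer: $-9403426$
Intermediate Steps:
$C = -9227680$ ($C = 4 \left(\left(-770\right) 2996\right) = 4 \left(-2306920\right) = -9227680$)
$-175746 + C = -175746 - 9227680 = -9403426$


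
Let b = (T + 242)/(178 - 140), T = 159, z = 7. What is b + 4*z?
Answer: 1465/38 ≈ 38.553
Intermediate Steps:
b = 401/38 (b = (159 + 242)/(178 - 140) = 401/38 ≈ 10.553)
b + 4*z = 401/38 + 4*7 = 401/38 + 28 = 1465/38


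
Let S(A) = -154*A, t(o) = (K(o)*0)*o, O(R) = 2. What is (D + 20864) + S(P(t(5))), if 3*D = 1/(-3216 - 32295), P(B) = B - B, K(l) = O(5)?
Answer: 2222704511/106533 ≈ 20864.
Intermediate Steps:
K(l) = 2
t(o) = 0 (t(o) = (2*0)*o = 0*o = 0)
P(B) = 0
D = -1/106533 (D = 1/(3*(-3216 - 32295)) = (⅓)/(-35511) = (⅓)*(-1/35511) = -1/106533 ≈ -9.3868e-6)
(D + 20864) + S(P(t(5))) = (-1/106533 + 20864) - 154*0 = 2222704511/106533 + 0 = 2222704511/106533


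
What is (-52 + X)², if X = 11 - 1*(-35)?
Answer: 36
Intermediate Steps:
X = 46 (X = 11 + 35 = 46)
(-52 + X)² = (-52 + 46)² = (-6)² = 36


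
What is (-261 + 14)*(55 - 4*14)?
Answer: 247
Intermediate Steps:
(-261 + 14)*(55 - 4*14) = -247*(55 - 56) = -247*(-1) = 247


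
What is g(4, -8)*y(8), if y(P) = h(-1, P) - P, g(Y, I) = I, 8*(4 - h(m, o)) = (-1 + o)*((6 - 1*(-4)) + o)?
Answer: 158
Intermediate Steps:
h(m, o) = 4 - (-1 + o)*(10 + o)/8 (h(m, o) = 4 - (-1 + o)*((6 - 1*(-4)) + o)/8 = 4 - (-1 + o)*((6 + 4) + o)/8 = 4 - (-1 + o)*(10 + o)/8)
y(P) = 21/4 - 17*P/8 - P²/8 (y(P) = (21/4 - 9*P/8 - P²/8) - P = 21/4 - 17*P/8 - P²/8)
g(4, -8)*y(8) = -8*(21/4 - 17/8*8 - ⅛*8²) = -8*(21/4 - 17 - ⅛*64) = -8*(21/4 - 17 - 8) = -8*(-79/4) = 158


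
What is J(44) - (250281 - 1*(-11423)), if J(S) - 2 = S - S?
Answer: -261702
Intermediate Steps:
J(S) = 2 (J(S) = 2 + (S - S) = 2 + 0 = 2)
J(44) - (250281 - 1*(-11423)) = 2 - (250281 - 1*(-11423)) = 2 - (250281 + 11423) = 2 - 1*261704 = 2 - 261704 = -261702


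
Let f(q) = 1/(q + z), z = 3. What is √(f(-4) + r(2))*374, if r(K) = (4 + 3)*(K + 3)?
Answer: 374*√34 ≈ 2180.8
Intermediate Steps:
f(q) = 1/(3 + q) (f(q) = 1/(q + 3) = 1/(3 + q))
r(K) = 21 + 7*K (r(K) = 7*(3 + K) = 21 + 7*K)
√(f(-4) + r(2))*374 = √(1/(3 - 4) + (21 + 7*2))*374 = √(1/(-1) + (21 + 14))*374 = √(-1 + 35)*374 = √34*374 = 374*√34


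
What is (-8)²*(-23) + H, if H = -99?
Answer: -1571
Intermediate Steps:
(-8)²*(-23) + H = (-8)²*(-23) - 99 = 64*(-23) - 99 = -1472 - 99 = -1571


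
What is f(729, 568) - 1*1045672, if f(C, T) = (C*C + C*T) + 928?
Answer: -99231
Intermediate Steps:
f(C, T) = 928 + C² + C*T (f(C, T) = (C² + C*T) + 928 = 928 + C² + C*T)
f(729, 568) - 1*1045672 = (928 + 729² + 729*568) - 1*1045672 = (928 + 531441 + 414072) - 1045672 = 946441 - 1045672 = -99231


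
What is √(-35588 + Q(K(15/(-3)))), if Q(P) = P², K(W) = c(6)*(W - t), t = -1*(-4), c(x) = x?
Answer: 4*I*√2042 ≈ 180.75*I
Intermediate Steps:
t = 4
K(W) = -24 + 6*W (K(W) = 6*(W - 1*4) = 6*(W - 4) = 6*(-4 + W) = -24 + 6*W)
√(-35588 + Q(K(15/(-3)))) = √(-35588 + (-24 + 6*(15/(-3)))²) = √(-35588 + (-24 + 6*(15*(-⅓)))²) = √(-35588 + (-24 + 6*(-5))²) = √(-35588 + (-24 - 30)²) = √(-35588 + (-54)²) = √(-35588 + 2916) = √(-32672) = 4*I*√2042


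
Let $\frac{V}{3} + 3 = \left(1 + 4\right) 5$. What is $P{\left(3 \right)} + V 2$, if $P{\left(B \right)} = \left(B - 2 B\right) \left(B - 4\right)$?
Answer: $135$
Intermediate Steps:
$V = 66$ ($V = -9 + 3 \left(1 + 4\right) 5 = -9 + 3 \cdot 5 \cdot 5 = -9 + 3 \cdot 25 = -9 + 75 = 66$)
$P{\left(B \right)} = - B \left(-4 + B\right)$
$P{\left(3 \right)} + V 2 = 3 \left(4 - 3\right) + 66 \cdot 2 = 3 \left(4 - 3\right) + 132 = 3 \cdot 1 + 132 = 3 + 132 = 135$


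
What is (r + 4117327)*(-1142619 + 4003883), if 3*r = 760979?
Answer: 37519640381440/3 ≈ 1.2507e+13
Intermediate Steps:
r = 760979/3 (r = (⅓)*760979 = 760979/3 ≈ 2.5366e+5)
(r + 4117327)*(-1142619 + 4003883) = (760979/3 + 4117327)*(-1142619 + 4003883) = (13112960/3)*2861264 = 37519640381440/3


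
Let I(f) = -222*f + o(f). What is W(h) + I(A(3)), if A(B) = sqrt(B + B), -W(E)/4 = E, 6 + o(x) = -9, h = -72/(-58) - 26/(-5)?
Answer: -5911/145 - 222*sqrt(6) ≈ -584.55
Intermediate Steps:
h = 934/145 (h = -72*(-1/58) - 26*(-1/5) = 36/29 + 26/5 = 934/145 ≈ 6.4414)
o(x) = -15 (o(x) = -6 - 9 = -15)
W(E) = -4*E
A(B) = sqrt(2)*sqrt(B) (A(B) = sqrt(2*B) = sqrt(2)*sqrt(B))
I(f) = -15 - 222*f (I(f) = -222*f - 15 = -15 - 222*f)
W(h) + I(A(3)) = -4*934/145 + (-15 - 222*sqrt(2)*sqrt(3)) = -3736/145 + (-15 - 222*sqrt(6)) = -5911/145 - 222*sqrt(6)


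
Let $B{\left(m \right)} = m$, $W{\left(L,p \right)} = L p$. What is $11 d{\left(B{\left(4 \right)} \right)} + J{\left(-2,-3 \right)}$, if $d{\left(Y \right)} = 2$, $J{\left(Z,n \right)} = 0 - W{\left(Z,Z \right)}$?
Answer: $18$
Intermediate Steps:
$J{\left(Z,n \right)} = - Z^{2}$ ($J{\left(Z,n \right)} = 0 - Z Z = 0 - Z^{2} = - Z^{2}$)
$11 d{\left(B{\left(4 \right)} \right)} + J{\left(-2,-3 \right)} = 11 \cdot 2 - \left(-2\right)^{2} = 22 - 4 = 18$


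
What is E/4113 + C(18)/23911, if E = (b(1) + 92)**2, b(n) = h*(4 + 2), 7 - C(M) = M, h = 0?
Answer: 202337461/98345943 ≈ 2.0574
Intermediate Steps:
C(M) = 7 - M
b(n) = 0 (b(n) = 0*(4 + 2) = 0*6 = 0)
E = 8464 (E = (0 + 92)**2 = 92**2 = 8464)
E/4113 + C(18)/23911 = 8464/4113 + (7 - 1*18)/23911 = 8464*(1/4113) + (7 - 18)*(1/23911) = 8464/4113 - 11*1/23911 = 8464/4113 - 11/23911 = 202337461/98345943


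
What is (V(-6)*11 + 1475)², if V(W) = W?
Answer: 1985281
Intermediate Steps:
(V(-6)*11 + 1475)² = (-6*11 + 1475)² = (-66 + 1475)² = 1409² = 1985281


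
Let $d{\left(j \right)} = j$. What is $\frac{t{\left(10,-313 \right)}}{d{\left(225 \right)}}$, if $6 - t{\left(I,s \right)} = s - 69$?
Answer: $\frac{388}{225} \approx 1.7244$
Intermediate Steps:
$t{\left(I,s \right)} = 75 - s$ ($t{\left(I,s \right)} = 6 - \left(s - 69\right) = 6 - \left(-69 + s\right) = 75 - s$)
$\frac{t{\left(10,-313 \right)}}{d{\left(225 \right)}} = \frac{75 - -313}{225} = \left(75 + 313\right) \frac{1}{225} = 388 \cdot \frac{1}{225} = \frac{388}{225}$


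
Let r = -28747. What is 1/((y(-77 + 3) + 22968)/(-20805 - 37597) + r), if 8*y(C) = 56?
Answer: -58402/1678905269 ≈ -3.4786e-5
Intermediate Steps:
y(C) = 7 (y(C) = (⅛)*56 = 7)
1/((y(-77 + 3) + 22968)/(-20805 - 37597) + r) = 1/((7 + 22968)/(-20805 - 37597) - 28747) = 1/(22975/(-58402) - 28747) = 1/(22975*(-1/58402) - 28747) = 1/(-22975/58402 - 28747) = 1/(-1678905269/58402) = -58402/1678905269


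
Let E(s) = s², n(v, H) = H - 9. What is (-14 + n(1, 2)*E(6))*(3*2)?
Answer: -1596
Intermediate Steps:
n(v, H) = -9 + H
(-14 + n(1, 2)*E(6))*(3*2) = (-14 + (-9 + 2)*6²)*(3*2) = (-14 - 7*36)*6 = (-14 - 252)*6 = -266*6 = -1596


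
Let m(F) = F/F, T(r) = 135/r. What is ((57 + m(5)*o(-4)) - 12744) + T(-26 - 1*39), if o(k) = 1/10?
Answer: -1649567/130 ≈ -12689.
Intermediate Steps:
o(k) = ⅒
m(F) = 1
((57 + m(5)*o(-4)) - 12744) + T(-26 - 1*39) = ((57 + 1*(⅒)) - 12744) + 135/(-26 - 1*39) = ((57 + ⅒) - 12744) + 135/(-26 - 39) = (571/10 - 12744) + 135/(-65) = -126869/10 + 135*(-1/65) = -126869/10 - 27/13 = -1649567/130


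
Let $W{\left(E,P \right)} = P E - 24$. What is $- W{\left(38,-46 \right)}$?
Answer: $1772$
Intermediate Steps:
$W{\left(E,P \right)} = -24 + E P$ ($W{\left(E,P \right)} = E P - 24 = -24 + E P$)
$- W{\left(38,-46 \right)} = - (-24 + 38 \left(-46\right)) = - (-24 - 1748) = \left(-1\right) \left(-1772\right) = 1772$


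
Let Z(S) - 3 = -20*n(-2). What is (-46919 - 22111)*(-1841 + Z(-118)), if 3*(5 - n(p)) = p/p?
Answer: 133319940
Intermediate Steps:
n(p) = 14/3 (n(p) = 5 - p/(3*p) = 5 - ⅓*1 = 5 - ⅓ = 14/3)
Z(S) = -271/3 (Z(S) = 3 - 20*14/3 = 3 - 280/3 = -271/3)
(-46919 - 22111)*(-1841 + Z(-118)) = (-46919 - 22111)*(-1841 - 271/3) = -69030*(-5794/3) = 133319940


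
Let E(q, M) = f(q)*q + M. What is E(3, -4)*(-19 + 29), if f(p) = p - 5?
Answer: -100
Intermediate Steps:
f(p) = -5 + p
E(q, M) = M + q*(-5 + q) (E(q, M) = (-5 + q)*q + M = q*(-5 + q) + M = M + q*(-5 + q))
E(3, -4)*(-19 + 29) = (-4 + 3*(-5 + 3))*(-19 + 29) = (-4 + 3*(-2))*10 = (-4 - 6)*10 = -10*10 = -100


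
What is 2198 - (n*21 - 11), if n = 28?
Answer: 1621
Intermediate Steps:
2198 - (n*21 - 11) = 2198 - (28*21 - 11) = 2198 - (588 - 11) = 2198 - 1*577 = 2198 - 577 = 1621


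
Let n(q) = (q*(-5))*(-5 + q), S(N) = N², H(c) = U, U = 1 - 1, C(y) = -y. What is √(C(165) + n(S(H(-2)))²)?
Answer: I*√165 ≈ 12.845*I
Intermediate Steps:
U = 0
H(c) = 0
n(q) = -5*q*(-5 + q) (n(q) = (-5*q)*(-5 + q) = -5*q*(-5 + q))
√(C(165) + n(S(H(-2)))²) = √(-1*165 + (5*0²*(5 - 1*0²))²) = √(-165 + (5*0*(5 - 1*0))²) = √(-165 + (5*0*(5 + 0))²) = √(-165 + (5*0*5)²) = √(-165 + 0²) = √(-165 + 0) = √(-165) = I*√165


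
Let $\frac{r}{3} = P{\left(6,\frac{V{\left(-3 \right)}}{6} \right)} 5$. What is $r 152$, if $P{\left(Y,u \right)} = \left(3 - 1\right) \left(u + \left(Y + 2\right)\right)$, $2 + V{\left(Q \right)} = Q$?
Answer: $32680$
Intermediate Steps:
$V{\left(Q \right)} = -2 + Q$
$P{\left(Y,u \right)} = 4 + 2 Y + 2 u$ ($P{\left(Y,u \right)} = 2 \left(u + \left(2 + Y\right)\right) = 2 \left(2 + Y + u\right) = 4 + 2 Y + 2 u$)
$r = 215$ ($r = 3 \left(4 + 2 \cdot 6 + 2 \frac{-2 - 3}{6}\right) 5 = 3 \left(4 + 12 + 2 \left(\left(-5\right) \frac{1}{6}\right)\right) 5 = 3 \left(4 + 12 + 2 \left(- \frac{5}{6}\right)\right) 5 = 3 \left(4 + 12 - \frac{5}{3}\right) 5 = 3 \cdot \frac{43}{3} \cdot 5 = 3 \cdot \frac{215}{3} = 215$)
$r 152 = 215 \cdot 152 = 32680$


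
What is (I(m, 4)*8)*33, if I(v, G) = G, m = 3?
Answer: 1056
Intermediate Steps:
(I(m, 4)*8)*33 = (4*8)*33 = 32*33 = 1056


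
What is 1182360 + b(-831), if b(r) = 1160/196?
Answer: 57935930/49 ≈ 1.1824e+6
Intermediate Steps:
b(r) = 290/49 (b(r) = 1160*(1/196) = 290/49)
1182360 + b(-831) = 1182360 + 290/49 = 57935930/49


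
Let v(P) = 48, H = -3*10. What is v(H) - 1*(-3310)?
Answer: 3358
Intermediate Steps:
H = -30
v(H) - 1*(-3310) = 48 - 1*(-3310) = 48 + 3310 = 3358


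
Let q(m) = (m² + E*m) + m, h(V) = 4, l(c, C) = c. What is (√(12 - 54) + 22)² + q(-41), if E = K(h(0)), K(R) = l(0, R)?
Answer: 2082 + 44*I*√42 ≈ 2082.0 + 285.15*I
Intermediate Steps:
K(R) = 0
E = 0
q(m) = m + m² (q(m) = (m² + 0*m) + m = (m² + 0) + m = m² + m = m + m²)
(√(12 - 54) + 22)² + q(-41) = (√(12 - 54) + 22)² - 41*(1 - 41) = (√(-42) + 22)² - 41*(-40) = (I*√42 + 22)² + 1640 = (22 + I*√42)² + 1640 = 1640 + (22 + I*√42)²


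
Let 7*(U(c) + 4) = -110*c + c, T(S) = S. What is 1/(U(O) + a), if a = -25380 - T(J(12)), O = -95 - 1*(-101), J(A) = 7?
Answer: -7/178391 ≈ -3.9240e-5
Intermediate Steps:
O = 6 (O = -95 + 101 = 6)
U(c) = -4 - 109*c/7 (U(c) = -4 + (-110*c + c)/7 = -4 + (-109*c)/7 = -4 - 109*c/7)
a = -25387 (a = -25380 - 1*7 = -25380 - 7 = -25387)
1/(U(O) + a) = 1/((-4 - 109/7*6) - 25387) = 1/((-4 - 654/7) - 25387) = 1/(-682/7 - 25387) = 1/(-178391/7) = -7/178391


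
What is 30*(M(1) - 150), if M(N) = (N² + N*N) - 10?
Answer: -4740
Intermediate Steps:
M(N) = -10 + 2*N² (M(N) = (N² + N²) - 10 = 2*N² - 10 = -10 + 2*N²)
30*(M(1) - 150) = 30*((-10 + 2*1²) - 150) = 30*((-10 + 2*1) - 150) = 30*((-10 + 2) - 150) = 30*(-8 - 150) = 30*(-158) = -4740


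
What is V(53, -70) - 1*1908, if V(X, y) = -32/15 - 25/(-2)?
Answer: -56929/30 ≈ -1897.6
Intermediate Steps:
V(X, y) = 311/30 (V(X, y) = -32*1/15 - 25*(-½) = -32/15 + 25/2 = 311/30)
V(53, -70) - 1*1908 = 311/30 - 1*1908 = 311/30 - 1908 = -56929/30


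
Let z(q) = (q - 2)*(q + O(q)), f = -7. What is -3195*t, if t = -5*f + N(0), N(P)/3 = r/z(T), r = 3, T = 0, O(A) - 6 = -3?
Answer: -214065/2 ≈ -1.0703e+5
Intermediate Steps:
O(A) = 3 (O(A) = 6 - 3 = 3)
z(q) = (-2 + q)*(3 + q) (z(q) = (q - 2)*(q + 3) = (-2 + q)*(3 + q))
N(P) = -3/2 (N(P) = 3*(3/(-6 + 0 + 0²)) = 3*(3/(-6 + 0 + 0)) = 3*(3/(-6)) = 3*(3*(-⅙)) = 3*(-½) = -3/2)
t = 67/2 (t = -5*(-7) - 3/2 = 35 - 3/2 = 67/2 ≈ 33.500)
-3195*t = -3195*67/2 = -214065/2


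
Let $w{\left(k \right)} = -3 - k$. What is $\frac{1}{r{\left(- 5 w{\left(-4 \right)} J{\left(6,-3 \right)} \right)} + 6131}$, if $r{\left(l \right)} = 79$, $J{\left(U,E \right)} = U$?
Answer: $\frac{1}{6210} \approx 0.00016103$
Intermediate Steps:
$\frac{1}{r{\left(- 5 w{\left(-4 \right)} J{\left(6,-3 \right)} \right)} + 6131} = \frac{1}{79 + 6131} = \frac{1}{6210}$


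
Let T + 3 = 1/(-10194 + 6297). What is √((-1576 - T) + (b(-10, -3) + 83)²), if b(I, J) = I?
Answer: 7*√129344461/1299 ≈ 61.286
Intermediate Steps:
T = -11692/3897 (T = -3 + 1/(-10194 + 6297) = -3 + 1/(-3897) = -3 - 1/3897 = -11692/3897 ≈ -3.0003)
√((-1576 - T) + (b(-10, -3) + 83)²) = √((-1576 - 1*(-11692/3897)) + (-10 + 83)²) = √((-1576 + 11692/3897) + 73²) = √(-6129980/3897 + 5329) = √(14637133/3897) = 7*√129344461/1299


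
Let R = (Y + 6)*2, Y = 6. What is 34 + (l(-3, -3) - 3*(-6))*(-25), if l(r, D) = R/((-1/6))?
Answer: 3184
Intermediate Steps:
R = 24 (R = (6 + 6)*2 = 12*2 = 24)
l(r, D) = -144 (l(r, D) = 24/((-1/6)) = 24/((-1*⅙)) = 24/(-⅙) = 24*(-6) = -144)
34 + (l(-3, -3) - 3*(-6))*(-25) = 34 + (-144 - 3*(-6))*(-25) = 34 + (-144 + 18)*(-25) = 34 - 126*(-25) = 34 + 3150 = 3184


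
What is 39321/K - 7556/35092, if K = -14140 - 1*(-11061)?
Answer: -350779364/27012067 ≈ -12.986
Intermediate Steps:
K = -3079 (K = -14140 + 11061 = -3079)
39321/K - 7556/35092 = 39321/(-3079) - 7556/35092 = 39321*(-1/3079) - 7556*1/35092 = -39321/3079 - 1889/8773 = -350779364/27012067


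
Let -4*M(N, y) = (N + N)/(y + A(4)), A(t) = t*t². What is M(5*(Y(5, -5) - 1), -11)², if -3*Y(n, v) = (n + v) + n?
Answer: 400/25281 ≈ 0.015822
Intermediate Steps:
A(t) = t³
Y(n, v) = -2*n/3 - v/3 (Y(n, v) = -((n + v) + n)/3 = -(v + 2*n)/3 = -2*n/3 - v/3)
M(N, y) = -N/(2*(64 + y)) (M(N, y) = -(N + N)/(4*(y + 4³)) = -2*N/(4*(y + 64)) = -2*N/(4*(64 + y)) = -N/(2*(64 + y)))
M(5*(Y(5, -5) - 1), -11)² = (-5*((-⅔*5 - ⅓*(-5)) - 1)/(128 + 2*(-11)))² = (-5*((-10/3 + 5/3) - 1)/(128 - 22))² = (-1*5*(-5/3 - 1)/106)² = (-1*5*(-8/3)*1/106)² = (-1*(-40/3)*1/106)² = (20/159)² = 400/25281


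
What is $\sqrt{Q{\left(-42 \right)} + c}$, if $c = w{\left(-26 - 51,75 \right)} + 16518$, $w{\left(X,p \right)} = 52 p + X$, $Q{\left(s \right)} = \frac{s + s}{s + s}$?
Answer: $\sqrt{20342} \approx 142.63$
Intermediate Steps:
$Q{\left(s \right)} = 1$ ($Q{\left(s \right)} = \frac{2 s}{2 s} = 2 s \frac{1}{2 s} = 1$)
$w{\left(X,p \right)} = X + 52 p$
$c = 20341$ ($c = \left(\left(-26 - 51\right) + 52 \cdot 75\right) + 16518 = \left(\left(-26 - 51\right) + 3900\right) + 16518 = \left(-77 + 3900\right) + 16518 = 3823 + 16518 = 20341$)
$\sqrt{Q{\left(-42 \right)} + c} = \sqrt{1 + 20341} = \sqrt{20342}$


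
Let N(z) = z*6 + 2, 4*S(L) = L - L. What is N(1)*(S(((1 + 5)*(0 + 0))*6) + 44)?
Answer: 352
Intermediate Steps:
S(L) = 0 (S(L) = (L - L)/4 = (¼)*0 = 0)
N(z) = 2 + 6*z (N(z) = 6*z + 2 = 2 + 6*z)
N(1)*(S(((1 + 5)*(0 + 0))*6) + 44) = (2 + 6*1)*(0 + 44) = (2 + 6)*44 = 8*44 = 352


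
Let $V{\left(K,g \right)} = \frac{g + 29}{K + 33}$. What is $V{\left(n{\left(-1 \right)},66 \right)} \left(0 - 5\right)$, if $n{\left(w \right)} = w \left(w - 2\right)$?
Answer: $- \frac{475}{36} \approx -13.194$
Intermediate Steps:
$n{\left(w \right)} = w \left(-2 + w\right)$
$V{\left(K,g \right)} = \frac{29 + g}{33 + K}$
$V{\left(n{\left(-1 \right)},66 \right)} \left(0 - 5\right) = \frac{29 + 66}{33 - \left(-2 - 1\right)} \left(0 - 5\right) = \frac{1}{33 - -3} \cdot 95 \left(0 - 5\right) = \frac{1}{33 + 3} \cdot 95 \left(-5\right) = \frac{1}{36} \cdot 95 \left(-5\right) = \frac{95}{36} \left(-5\right) = - \frac{475}{36}$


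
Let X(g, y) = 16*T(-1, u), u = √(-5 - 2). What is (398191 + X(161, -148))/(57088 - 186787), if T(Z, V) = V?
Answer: -398191/129699 - 16*I*√7/129699 ≈ -3.0701 - 0.00032639*I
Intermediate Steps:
u = I*√7 (u = √(-7) = I*√7 ≈ 2.6458*I)
X(g, y) = 16*I*√7 (X(g, y) = 16*(I*√7) = 16*I*√7)
(398191 + X(161, -148))/(57088 - 186787) = (398191 + 16*I*√7)/(57088 - 186787) = (398191 + 16*I*√7)/(-129699) = (398191 + 16*I*√7)*(-1/129699) = -398191/129699 - 16*I*√7/129699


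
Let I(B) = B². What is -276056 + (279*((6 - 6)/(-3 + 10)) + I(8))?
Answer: -275992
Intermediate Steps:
-276056 + (279*((6 - 6)/(-3 + 10)) + I(8)) = -276056 + (279*((6 - 6)/(-3 + 10)) + 8²) = -276056 + (279*(0/7) + 64) = -276056 + (279*((⅐)*0) + 64) = -276056 + (279*0 + 64) = -276056 + (0 + 64) = -276056 + 64 = -275992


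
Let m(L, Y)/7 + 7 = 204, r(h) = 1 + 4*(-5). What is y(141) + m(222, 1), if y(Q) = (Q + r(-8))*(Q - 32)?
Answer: 14677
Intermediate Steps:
r(h) = -19 (r(h) = 1 - 20 = -19)
y(Q) = (-32 + Q)*(-19 + Q) (y(Q) = (Q - 19)*(Q - 32) = (-19 + Q)*(-32 + Q) = (-32 + Q)*(-19 + Q))
m(L, Y) = 1379 (m(L, Y) = -49 + 7*204 = -49 + 1428 = 1379)
y(141) + m(222, 1) = (608 + 141**2 - 51*141) + 1379 = (608 + 19881 - 7191) + 1379 = 13298 + 1379 = 14677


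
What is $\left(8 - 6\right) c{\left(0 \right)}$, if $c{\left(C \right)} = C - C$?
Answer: $0$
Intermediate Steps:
$c{\left(C \right)} = 0$
$\left(8 - 6\right) c{\left(0 \right)} = \left(8 - 6\right) 0 = 2 \cdot 0 = 0$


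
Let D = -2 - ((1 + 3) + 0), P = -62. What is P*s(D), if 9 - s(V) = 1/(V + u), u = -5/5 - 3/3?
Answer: -2263/4 ≈ -565.75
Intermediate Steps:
D = -6 (D = -2 - (4 + 0) = -2 - 1*4 = -2 - 4 = -6)
u = -2 (u = -5*⅕ - 3*⅓ = -1 - 1 = -2)
s(V) = 9 - 1/(-2 + V) (s(V) = 9 - 1/(V - 2) = 9 - 1/(-2 + V))
P*s(D) = -62*(-19 + 9*(-6))/(-2 - 6) = -62*(-19 - 54)/(-8) = -(-31)*(-73)/4 = -62*73/8 = -2263/4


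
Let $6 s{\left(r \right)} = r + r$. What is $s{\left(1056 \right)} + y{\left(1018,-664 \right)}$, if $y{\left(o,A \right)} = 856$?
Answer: $1208$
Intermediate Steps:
$s{\left(r \right)} = \frac{r}{3}$ ($s{\left(r \right)} = \frac{r + r}{6} = \frac{2 r}{6} = \frac{r}{3}$)
$s{\left(1056 \right)} + y{\left(1018,-664 \right)} = \frac{1}{3} \cdot 1056 + 856 = 352 + 856 = 1208$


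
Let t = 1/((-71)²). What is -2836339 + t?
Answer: -14297984898/5041 ≈ -2.8363e+6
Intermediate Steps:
t = 1/5041 ≈ 0.00019837
-2836339 + t = -2836339 + 1/5041 = -14297984898/5041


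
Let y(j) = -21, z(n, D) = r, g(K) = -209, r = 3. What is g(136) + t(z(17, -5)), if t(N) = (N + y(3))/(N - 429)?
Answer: -14836/71 ≈ -208.96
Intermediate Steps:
z(n, D) = 3
t(N) = (-21 + N)/(-429 + N) (t(N) = (N - 21)/(N - 429) = (-21 + N)/(-429 + N))
g(136) + t(z(17, -5)) = -209 + (-21 + 3)/(-429 + 3) = -209 - 18/(-426) = -209 - 1/426*(-18) = -209 + 3/71 = -14836/71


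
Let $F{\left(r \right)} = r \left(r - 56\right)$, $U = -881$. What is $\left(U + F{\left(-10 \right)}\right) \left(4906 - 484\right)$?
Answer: $-977262$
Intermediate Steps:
$F{\left(r \right)} = r \left(-56 + r\right)$
$\left(U + F{\left(-10 \right)}\right) \left(4906 - 484\right) = \left(-881 - 10 \left(-56 - 10\right)\right) \left(4906 - 484\right) = \left(-881 - -660\right) 4422 = \left(-881 + 660\right) 4422 = \left(-221\right) 4422 = -977262$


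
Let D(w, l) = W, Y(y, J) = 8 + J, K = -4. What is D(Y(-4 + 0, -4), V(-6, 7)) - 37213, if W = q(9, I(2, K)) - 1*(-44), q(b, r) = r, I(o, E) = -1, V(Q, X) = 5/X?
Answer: -37170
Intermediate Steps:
W = 43 (W = -1 - 1*(-44) = -1 + 44 = 43)
D(w, l) = 43
D(Y(-4 + 0, -4), V(-6, 7)) - 37213 = 43 - 37213 = -37170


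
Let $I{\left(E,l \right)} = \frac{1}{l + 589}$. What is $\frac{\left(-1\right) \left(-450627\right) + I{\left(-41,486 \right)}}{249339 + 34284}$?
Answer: $\frac{484424026}{304894725} \approx 1.5888$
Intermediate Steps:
$I{\left(E,l \right)} = \frac{1}{589 + l}$
$\frac{\left(-1\right) \left(-450627\right) + I{\left(-41,486 \right)}}{249339 + 34284} = \frac{\left(-1\right) \left(-450627\right) + \frac{1}{589 + 486}}{249339 + 34284} = \frac{450627 + \frac{1}{1075}}{283623} = \left(450627 + \frac{1}{1075}\right) \frac{1}{283623} = \frac{484424026}{1075} \cdot \frac{1}{283623} = \frac{484424026}{304894725}$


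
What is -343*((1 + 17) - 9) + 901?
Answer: -2186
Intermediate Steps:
-343*((1 + 17) - 9) + 901 = -343*(18 - 9) + 901 = -343*9 + 901 = -3087 + 901 = -2186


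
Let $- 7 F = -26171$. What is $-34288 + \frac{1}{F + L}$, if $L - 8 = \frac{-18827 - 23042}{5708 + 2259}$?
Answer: $- \frac{7154445766919}{208657426} \approx -34288.0$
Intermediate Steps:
$F = \frac{26171}{7}$ ($F = \left(- \frac{1}{7}\right) \left(-26171\right) = \frac{26171}{7} \approx 3738.7$)
$L = \frac{21867}{7967}$ ($L = 8 + \frac{-18827 - 23042}{5708 + 2259} = 8 - \frac{41869}{7967} = \frac{21867}{7967} \approx 2.7447$)
$-34288 + \frac{1}{F + L} = -34288 + \frac{1}{\frac{26171}{7} + \frac{21867}{7967}} = -34288 + \frac{1}{\frac{208657426}{55769}} = -34288 + \frac{55769}{208657426} = - \frac{7154445766919}{208657426}$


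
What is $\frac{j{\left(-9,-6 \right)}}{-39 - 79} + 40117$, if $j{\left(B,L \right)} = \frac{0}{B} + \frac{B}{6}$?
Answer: $\frac{9467615}{236} \approx 40117.0$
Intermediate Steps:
$j{\left(B,L \right)} = \frac{B}{6}$ ($j{\left(B,L \right)} = 0 + B \frac{1}{6} = 0 + \frac{B}{6} = \frac{B}{6}$)
$\frac{j{\left(-9,-6 \right)}}{-39 - 79} + 40117 = \frac{\frac{1}{6} \left(-9\right)}{-39 - 79} + 40117 = \frac{1}{-118} \left(- \frac{3}{2}\right) + 40117 = \left(- \frac{1}{118}\right) \left(- \frac{3}{2}\right) + 40117 = \frac{3}{236} + 40117 = \frac{9467615}{236}$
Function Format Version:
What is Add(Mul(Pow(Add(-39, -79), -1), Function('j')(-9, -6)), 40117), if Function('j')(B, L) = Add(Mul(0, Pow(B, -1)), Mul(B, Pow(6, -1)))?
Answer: Rational(9467615, 236) ≈ 40117.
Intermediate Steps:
Function('j')(B, L) = Mul(Rational(1, 6), B) (Function('j')(B, L) = Add(0, Mul(B, Rational(1, 6))) = Add(0, Mul(Rational(1, 6), B)) = Mul(Rational(1, 6), B))
Add(Mul(Pow(Add(-39, -79), -1), Function('j')(-9, -6)), 40117) = Add(Mul(Pow(Add(-39, -79), -1), Mul(Rational(1, 6), -9)), 40117) = Add(Mul(Pow(-118, -1), Rational(-3, 2)), 40117) = Add(Mul(Rational(-1, 118), Rational(-3, 2)), 40117) = Add(Rational(3, 236), 40117) = Rational(9467615, 236)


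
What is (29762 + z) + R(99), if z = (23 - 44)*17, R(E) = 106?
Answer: 29511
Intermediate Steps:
z = -357 (z = -21*17 = -357)
(29762 + z) + R(99) = (29762 - 357) + 106 = 29405 + 106 = 29511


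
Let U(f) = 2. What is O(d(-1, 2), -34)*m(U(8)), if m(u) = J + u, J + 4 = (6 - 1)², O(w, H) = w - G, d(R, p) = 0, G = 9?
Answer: -207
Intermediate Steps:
O(w, H) = -9 + w (O(w, H) = w - 1*9 = w - 9 = -9 + w)
J = 21 (J = -4 + (6 - 1)² = -4 + 5² = -4 + 25 = 21)
m(u) = 21 + u
O(d(-1, 2), -34)*m(U(8)) = (-9 + 0)*(21 + 2) = -9*23 = -207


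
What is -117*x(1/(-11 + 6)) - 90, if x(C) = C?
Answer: -333/5 ≈ -66.600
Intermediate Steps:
-117*x(1/(-11 + 6)) - 90 = -117/(-11 + 6) - 90 = -117/(-5) - 90 = -117*(-⅕) - 90 = 117/5 - 90 = -333/5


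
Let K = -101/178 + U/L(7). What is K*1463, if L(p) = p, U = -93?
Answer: -3607549/178 ≈ -20267.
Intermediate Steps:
K = -17261/1246 (K = -101/178 - 93/7 = -17261/1246 ≈ -13.853)
K*1463 = -17261/1246*1463 = -3607549/178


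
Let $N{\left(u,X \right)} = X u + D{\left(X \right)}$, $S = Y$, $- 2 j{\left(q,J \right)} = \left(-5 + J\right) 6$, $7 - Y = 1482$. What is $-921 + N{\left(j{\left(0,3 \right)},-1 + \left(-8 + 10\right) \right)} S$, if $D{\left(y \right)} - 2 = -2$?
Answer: $-9771$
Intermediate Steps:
$Y = -1475$ ($Y = 7 - 1482 = -1475$)
$j{\left(q,J \right)} = 15 - 3 J$ ($j{\left(q,J \right)} = - \frac{\left(-5 + J\right) 6}{2} = - \frac{-30 + 6 J}{2} = 15 - 3 J$)
$D{\left(y \right)} = 0$ ($D{\left(y \right)} = 2 - 2 = 0$)
$S = -1475$
$N{\left(u,X \right)} = X u$ ($N{\left(u,X \right)} = X u + 0 = X u$)
$-921 + N{\left(j{\left(0,3 \right)},-1 + \left(-8 + 10\right) \right)} S = -921 + \left(-1 + \left(-8 + 10\right)\right) \left(15 - 9\right) \left(-1475\right) = -921 + \left(-1 + 2\right) \left(15 - 9\right) \left(-1475\right) = -921 + 1 \cdot 6 \left(-1475\right) = -921 + 6 \left(-1475\right) = -921 - 8850 = -9771$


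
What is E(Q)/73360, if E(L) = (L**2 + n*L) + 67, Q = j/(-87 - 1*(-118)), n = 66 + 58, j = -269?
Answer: -16023/1258910 ≈ -0.012728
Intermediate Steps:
n = 124
Q = -269/31 (Q = -269/(-87 - 1*(-118)) = -269/(-87 + 118) = -269/31 ≈ -8.6774)
E(L) = 67 + L**2 + 124*L (E(L) = (L**2 + 124*L) + 67 = 67 + L**2 + 124*L)
E(Q)/73360 = (67 + (-269/31)**2 + 124*(-269/31))/73360 = (67 + 72361/961 - 1076)*(1/73360) = -897288/961*1/73360 = -16023/1258910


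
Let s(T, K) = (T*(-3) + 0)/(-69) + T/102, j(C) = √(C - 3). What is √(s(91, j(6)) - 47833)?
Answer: I*√263232561678/2346 ≈ 218.7*I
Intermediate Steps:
j(C) = √(-3 + C)
s(T, K) = 125*T/2346 (s(T, K) = (-3*T + 0)*(-1/69) + T*(1/102) = -3*T*(-1/69) + T/102 = T/23 + T/102 = 125*T/2346)
√(s(91, j(6)) - 47833) = √((125/2346)*91 - 47833) = √(11375/2346 - 47833) = √(-112204843/2346) = I*√263232561678/2346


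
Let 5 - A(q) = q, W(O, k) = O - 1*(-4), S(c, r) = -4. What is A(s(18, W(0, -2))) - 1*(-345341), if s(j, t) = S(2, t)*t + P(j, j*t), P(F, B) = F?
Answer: 345344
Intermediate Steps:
W(O, k) = 4 + O (W(O, k) = O + 4 = 4 + O)
s(j, t) = j - 4*t (s(j, t) = -4*t + j = j - 4*t)
A(q) = 5 - q
A(s(18, W(0, -2))) - 1*(-345341) = (5 - (18 - 4*(4 + 0))) - 1*(-345341) = (5 - (18 - 4*4)) + 345341 = (5 - (18 - 16)) + 345341 = (5 - 1*2) + 345341 = (5 - 2) + 345341 = 3 + 345341 = 345344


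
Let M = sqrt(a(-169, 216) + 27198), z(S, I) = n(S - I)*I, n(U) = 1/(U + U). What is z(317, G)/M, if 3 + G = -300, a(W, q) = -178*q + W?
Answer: 303*I*sqrt(11419)/14159560 ≈ 0.0022867*I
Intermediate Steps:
a(W, q) = W - 178*q
n(U) = 1/(2*U)
G = -303 (G = -3 - 300 = -303)
z(S, I) = I/(2*(S - I)) (z(S, I) = (1/(2*(S - I)))*I = I/(2*(S - I)))
M = I*sqrt(11419) (M = sqrt((-169 - 178*216) + 27198) = sqrt((-169 - 38448) + 27198) = sqrt(-38617 + 27198) = sqrt(-11419) = I*sqrt(11419) ≈ 106.86*I)
z(317, G)/M = (-1*(-303)/(-2*317 + 2*(-303)))/((I*sqrt(11419))) = (-1*(-303)/(-634 - 606))*(-I*sqrt(11419)/11419) = (-1*(-303)/(-1240))*(-I*sqrt(11419)/11419) = (-1*(-303)*(-1/1240))*(-I*sqrt(11419)/11419) = -(-303)*I*sqrt(11419)/14159560 = 303*I*sqrt(11419)/14159560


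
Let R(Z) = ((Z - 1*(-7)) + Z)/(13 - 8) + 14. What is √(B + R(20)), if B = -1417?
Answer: 2*I*√8710/5 ≈ 37.331*I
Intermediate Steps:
R(Z) = 77/5 + 2*Z/5 (R(Z) = ((Z + 7) + Z)/5 + 14 = ((7 + Z) + Z)*(⅕) + 14 = (7 + 2*Z)*(⅕) + 14 = (7/5 + 2*Z/5) + 14 = 77/5 + 2*Z/5)
√(B + R(20)) = √(-1417 + (77/5 + (⅖)*20)) = √(-1417 + (77/5 + 8)) = √(-1417 + 117/5) = √(-6968/5) = 2*I*√8710/5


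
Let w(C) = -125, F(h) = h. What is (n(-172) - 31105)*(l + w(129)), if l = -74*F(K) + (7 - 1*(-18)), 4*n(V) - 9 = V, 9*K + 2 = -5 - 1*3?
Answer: 4983320/9 ≈ 5.5370e+5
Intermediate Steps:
K = -10/9 (K = -2/9 + (-5 - 1*3)/9 = -2/9 + (-5 - 3)/9 = -2/9 + (⅑)*(-8) = -2/9 - 8/9 = -10/9 ≈ -1.1111)
n(V) = 9/4 + V/4
l = 965/9 (l = -74*(-10/9) + (7 - 1*(-18)) = 740/9 + (7 + 18) = 740/9 + 25 = 965/9 ≈ 107.22)
(n(-172) - 31105)*(l + w(129)) = ((9/4 + (¼)*(-172)) - 31105)*(965/9 - 125) = ((9/4 - 43) - 31105)*(-160/9) = (-163/4 - 31105)*(-160/9) = -124583/4*(-160/9) = 4983320/9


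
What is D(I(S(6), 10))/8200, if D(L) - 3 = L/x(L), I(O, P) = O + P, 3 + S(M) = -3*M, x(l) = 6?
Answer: 7/49200 ≈ 0.00014228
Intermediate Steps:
S(M) = -3 - 3*M
D(L) = 3 + L/6
D(I(S(6), 10))/8200 = (3 + ((-3 - 3*6) + 10)/6)/8200 = (3 + ((-3 - 18) + 10)/6)*(1/8200) = (3 + (-21 + 10)/6)*(1/8200) = (3 + (⅙)*(-11))*(1/8200) = (3 - 11/6)*(1/8200) = (7/6)*(1/8200) = 7/49200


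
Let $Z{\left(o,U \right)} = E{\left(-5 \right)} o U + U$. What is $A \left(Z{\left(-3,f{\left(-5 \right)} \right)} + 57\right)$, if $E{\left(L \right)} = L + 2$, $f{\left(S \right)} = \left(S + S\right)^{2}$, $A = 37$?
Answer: $39109$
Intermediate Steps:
$f{\left(S \right)} = 4 S^{2}$ ($f{\left(S \right)} = \left(2 S\right)^{2} = 4 S^{2}$)
$E{\left(L \right)} = 2 + L$
$Z{\left(o,U \right)} = U - 3 U o$ ($Z{\left(o,U \right)} = \left(2 - 5\right) o U + U = - 3 o U + U = - 3 U o + U = U - 3 U o$)
$A \left(Z{\left(-3,f{\left(-5 \right)} \right)} + 57\right) = 37 \left(4 \left(-5\right)^{2} \left(1 - -9\right) + 57\right) = 37 \left(4 \cdot 25 \left(1 + 9\right) + 57\right) = 37 \left(100 \cdot 10 + 57\right) = 37 \left(1000 + 57\right) = 37 \cdot 1057 = 39109$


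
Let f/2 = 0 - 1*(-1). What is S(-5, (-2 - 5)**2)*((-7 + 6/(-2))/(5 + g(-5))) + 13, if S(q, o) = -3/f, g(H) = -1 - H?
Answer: 44/3 ≈ 14.667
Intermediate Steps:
f = 2 (f = 2*(0 - 1*(-1)) = 2*(0 + 1) = 2*1 = 2)
S(q, o) = -3/2
S(-5, (-2 - 5)**2)*((-7 + 6/(-2))/(5 + g(-5))) + 13 = -3*(-7 + 6/(-2))/(2*(5 + (-1 - 1*(-5)))) + 13 = -3*(-7 + 6*(-1/2))/(2*(5 + (-1 + 5))) + 13 = -3*(-7 - 3)/(2*(5 + 4)) + 13 = -(-15)/9 + 13 = -3/2*(-10/9) + 13 = 5/3 + 13 = 44/3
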